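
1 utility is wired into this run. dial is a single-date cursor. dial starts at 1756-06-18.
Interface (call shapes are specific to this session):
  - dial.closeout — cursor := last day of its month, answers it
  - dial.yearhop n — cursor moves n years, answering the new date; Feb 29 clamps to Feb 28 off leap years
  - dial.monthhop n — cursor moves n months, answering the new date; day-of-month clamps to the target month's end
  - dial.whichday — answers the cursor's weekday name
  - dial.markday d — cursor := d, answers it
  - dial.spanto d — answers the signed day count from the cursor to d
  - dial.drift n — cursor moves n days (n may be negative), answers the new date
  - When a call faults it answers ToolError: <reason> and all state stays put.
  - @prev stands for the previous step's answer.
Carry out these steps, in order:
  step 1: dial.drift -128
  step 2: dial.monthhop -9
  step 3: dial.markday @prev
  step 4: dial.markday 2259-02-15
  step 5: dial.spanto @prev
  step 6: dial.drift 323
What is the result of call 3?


Answer: 1755-05-11

Derivation:
! 1. drift(n=-128) => 1756-02-11
! 2. monthhop(n=-9) => 1755-05-11
! 3. markday(d=@prev) => 1755-05-11
! 4. markday(d=2259-02-15) => 2259-02-15
! 5. spanto(d=@prev) => 0
! 6. drift(n=323) => 2260-01-04


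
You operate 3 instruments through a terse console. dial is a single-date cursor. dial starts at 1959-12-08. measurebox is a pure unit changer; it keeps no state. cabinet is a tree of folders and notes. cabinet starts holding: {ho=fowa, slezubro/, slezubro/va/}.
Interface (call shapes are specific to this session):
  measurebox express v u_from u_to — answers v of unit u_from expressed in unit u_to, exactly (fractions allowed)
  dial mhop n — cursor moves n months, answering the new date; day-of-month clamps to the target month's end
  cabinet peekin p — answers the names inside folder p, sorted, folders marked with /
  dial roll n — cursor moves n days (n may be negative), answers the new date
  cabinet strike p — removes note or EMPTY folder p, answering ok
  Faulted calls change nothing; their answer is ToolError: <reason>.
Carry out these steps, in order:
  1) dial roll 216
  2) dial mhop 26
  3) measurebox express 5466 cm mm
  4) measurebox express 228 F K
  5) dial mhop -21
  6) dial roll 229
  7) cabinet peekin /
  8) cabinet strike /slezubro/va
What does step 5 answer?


! dial roll(n=216) => 1960-07-11
! dial mhop(n=26) => 1962-09-11
! measurebox express(v=5466, u_from=cm, u_to=mm) => 54660
! measurebox express(v=228, u_from=F, u_to=K) => 68767/180
! dial mhop(n=-21) => 1960-12-11
! dial roll(n=229) => 1961-07-28
! cabinet peekin(p=/) => [ho, slezubro/]
! cabinet strike(p=/slezubro/va) => ok

Answer: 1960-12-11


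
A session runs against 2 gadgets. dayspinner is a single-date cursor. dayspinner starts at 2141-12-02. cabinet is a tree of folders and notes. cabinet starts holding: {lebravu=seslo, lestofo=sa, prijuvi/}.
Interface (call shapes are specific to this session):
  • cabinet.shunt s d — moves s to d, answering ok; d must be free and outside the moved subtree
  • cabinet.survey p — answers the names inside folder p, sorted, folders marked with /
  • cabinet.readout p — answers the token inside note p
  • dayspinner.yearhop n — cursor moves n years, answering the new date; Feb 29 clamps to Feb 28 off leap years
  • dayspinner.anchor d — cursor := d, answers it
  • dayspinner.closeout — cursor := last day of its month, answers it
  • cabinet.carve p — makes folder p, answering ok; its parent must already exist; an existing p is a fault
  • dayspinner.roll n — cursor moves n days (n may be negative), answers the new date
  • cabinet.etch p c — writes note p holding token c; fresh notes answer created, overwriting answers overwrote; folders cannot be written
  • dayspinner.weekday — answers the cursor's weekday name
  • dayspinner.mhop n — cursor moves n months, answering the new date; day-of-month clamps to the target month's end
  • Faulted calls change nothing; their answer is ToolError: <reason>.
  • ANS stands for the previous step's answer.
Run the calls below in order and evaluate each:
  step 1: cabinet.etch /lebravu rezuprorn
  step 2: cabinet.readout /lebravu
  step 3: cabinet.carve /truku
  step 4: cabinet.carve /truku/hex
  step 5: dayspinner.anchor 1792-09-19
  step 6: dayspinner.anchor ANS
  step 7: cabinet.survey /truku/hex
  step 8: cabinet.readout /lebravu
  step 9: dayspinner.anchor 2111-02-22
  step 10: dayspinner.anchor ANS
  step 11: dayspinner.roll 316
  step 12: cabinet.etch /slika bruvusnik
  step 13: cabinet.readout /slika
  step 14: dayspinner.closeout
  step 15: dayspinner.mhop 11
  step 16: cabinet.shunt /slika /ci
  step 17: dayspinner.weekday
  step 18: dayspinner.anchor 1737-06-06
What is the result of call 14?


Answer: 2112-01-31

Derivation:
;; cabinet.etch(p=/lebravu, c=rezuprorn) : overwrote
;; cabinet.readout(p=/lebravu) : rezuprorn
;; cabinet.carve(p=/truku) : ok
;; cabinet.carve(p=/truku/hex) : ok
;; dayspinner.anchor(d=1792-09-19) : 1792-09-19
;; dayspinner.anchor(d=ANS) : 1792-09-19
;; cabinet.survey(p=/truku/hex) : []
;; cabinet.readout(p=/lebravu) : rezuprorn
;; dayspinner.anchor(d=2111-02-22) : 2111-02-22
;; dayspinner.anchor(d=ANS) : 2111-02-22
;; dayspinner.roll(n=316) : 2112-01-04
;; cabinet.etch(p=/slika, c=bruvusnik) : created
;; cabinet.readout(p=/slika) : bruvusnik
;; dayspinner.closeout() : 2112-01-31
;; dayspinner.mhop(n=11) : 2112-12-31
;; cabinet.shunt(s=/slika, d=/ci) : ok
;; dayspinner.weekday() : Saturday
;; dayspinner.anchor(d=1737-06-06) : 1737-06-06


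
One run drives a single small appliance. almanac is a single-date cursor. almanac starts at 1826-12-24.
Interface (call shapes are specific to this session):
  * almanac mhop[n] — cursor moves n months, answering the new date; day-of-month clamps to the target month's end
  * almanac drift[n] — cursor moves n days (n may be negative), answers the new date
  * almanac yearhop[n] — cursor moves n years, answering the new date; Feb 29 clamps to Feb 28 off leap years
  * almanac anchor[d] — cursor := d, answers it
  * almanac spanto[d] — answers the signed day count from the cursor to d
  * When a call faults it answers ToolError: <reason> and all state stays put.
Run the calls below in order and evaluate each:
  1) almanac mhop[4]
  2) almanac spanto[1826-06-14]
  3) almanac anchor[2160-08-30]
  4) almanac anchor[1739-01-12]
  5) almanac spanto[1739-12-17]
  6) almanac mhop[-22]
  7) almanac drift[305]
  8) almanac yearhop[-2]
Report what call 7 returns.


>> almanac mhop(n='4')
<< 1827-04-24
>> almanac spanto(d='1826-06-14')
<< -314
>> almanac anchor(d='2160-08-30')
<< 2160-08-30
>> almanac anchor(d='1739-01-12')
<< 1739-01-12
>> almanac spanto(d='1739-12-17')
<< 339
>> almanac mhop(n='-22')
<< 1737-03-12
>> almanac drift(n='305')
<< 1738-01-11
>> almanac yearhop(n='-2')
<< 1736-01-11

Answer: 1738-01-11


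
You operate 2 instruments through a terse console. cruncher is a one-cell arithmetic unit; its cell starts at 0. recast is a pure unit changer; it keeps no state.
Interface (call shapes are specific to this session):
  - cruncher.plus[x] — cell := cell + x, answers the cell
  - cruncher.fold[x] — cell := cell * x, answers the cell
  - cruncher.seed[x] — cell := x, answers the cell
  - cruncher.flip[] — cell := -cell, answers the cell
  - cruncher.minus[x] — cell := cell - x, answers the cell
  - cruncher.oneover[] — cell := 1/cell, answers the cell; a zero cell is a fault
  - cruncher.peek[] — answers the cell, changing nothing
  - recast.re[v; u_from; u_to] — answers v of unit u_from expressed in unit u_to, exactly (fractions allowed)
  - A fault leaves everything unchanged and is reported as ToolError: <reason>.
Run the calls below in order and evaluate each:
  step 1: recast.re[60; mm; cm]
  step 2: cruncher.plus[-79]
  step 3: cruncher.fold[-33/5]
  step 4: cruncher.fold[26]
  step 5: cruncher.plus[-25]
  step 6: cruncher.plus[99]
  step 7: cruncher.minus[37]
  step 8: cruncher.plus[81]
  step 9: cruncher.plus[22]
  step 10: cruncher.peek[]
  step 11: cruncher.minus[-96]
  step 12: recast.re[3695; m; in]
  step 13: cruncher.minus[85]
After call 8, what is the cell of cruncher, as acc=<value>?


# recast.re(v: 60, u_from: mm, u_to: cm) : 6
# cruncher.plus(x: -79) : -79
# cruncher.fold(x: -33/5) : 2607/5
# cruncher.fold(x: 26) : 67782/5
# cruncher.plus(x: -25) : 67657/5
# cruncher.plus(x: 99) : 68152/5
# cruncher.minus(x: 37) : 67967/5
# cruncher.plus(x: 81) : 68372/5
# cruncher.plus(x: 22) : 68482/5
# cruncher.peek() : 68482/5
# cruncher.minus(x: -96) : 68962/5
# recast.re(v: 3695, u_from: m, u_to: in) : 18475000/127
# cruncher.minus(x: 85) : 68537/5

Answer: acc=68372/5


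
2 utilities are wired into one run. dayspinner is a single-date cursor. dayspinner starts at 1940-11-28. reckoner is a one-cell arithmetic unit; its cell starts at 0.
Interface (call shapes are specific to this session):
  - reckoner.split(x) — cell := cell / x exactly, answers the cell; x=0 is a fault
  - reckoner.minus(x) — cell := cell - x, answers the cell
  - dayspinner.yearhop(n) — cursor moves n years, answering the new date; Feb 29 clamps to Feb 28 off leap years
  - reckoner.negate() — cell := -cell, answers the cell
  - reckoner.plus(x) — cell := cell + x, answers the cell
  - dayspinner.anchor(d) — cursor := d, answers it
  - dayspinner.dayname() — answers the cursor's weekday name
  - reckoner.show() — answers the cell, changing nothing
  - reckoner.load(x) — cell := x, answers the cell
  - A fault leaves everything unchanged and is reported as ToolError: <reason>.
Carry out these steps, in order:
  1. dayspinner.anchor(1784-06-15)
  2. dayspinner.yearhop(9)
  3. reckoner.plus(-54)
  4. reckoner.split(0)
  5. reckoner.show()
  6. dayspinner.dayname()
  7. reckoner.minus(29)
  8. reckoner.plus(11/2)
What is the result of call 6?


Answer: Saturday

Derivation:
-- 1. anchor(d='1784-06-15') : 1784-06-15
-- 2. yearhop(n='9') : 1793-06-15
-- 3. plus(x='-54') : -54
-- 4. split(x='0') : ToolError: division by zero
-- 5. show() : -54
-- 6. dayname() : Saturday
-- 7. minus(x='29') : -83
-- 8. plus(x='11/2') : -155/2


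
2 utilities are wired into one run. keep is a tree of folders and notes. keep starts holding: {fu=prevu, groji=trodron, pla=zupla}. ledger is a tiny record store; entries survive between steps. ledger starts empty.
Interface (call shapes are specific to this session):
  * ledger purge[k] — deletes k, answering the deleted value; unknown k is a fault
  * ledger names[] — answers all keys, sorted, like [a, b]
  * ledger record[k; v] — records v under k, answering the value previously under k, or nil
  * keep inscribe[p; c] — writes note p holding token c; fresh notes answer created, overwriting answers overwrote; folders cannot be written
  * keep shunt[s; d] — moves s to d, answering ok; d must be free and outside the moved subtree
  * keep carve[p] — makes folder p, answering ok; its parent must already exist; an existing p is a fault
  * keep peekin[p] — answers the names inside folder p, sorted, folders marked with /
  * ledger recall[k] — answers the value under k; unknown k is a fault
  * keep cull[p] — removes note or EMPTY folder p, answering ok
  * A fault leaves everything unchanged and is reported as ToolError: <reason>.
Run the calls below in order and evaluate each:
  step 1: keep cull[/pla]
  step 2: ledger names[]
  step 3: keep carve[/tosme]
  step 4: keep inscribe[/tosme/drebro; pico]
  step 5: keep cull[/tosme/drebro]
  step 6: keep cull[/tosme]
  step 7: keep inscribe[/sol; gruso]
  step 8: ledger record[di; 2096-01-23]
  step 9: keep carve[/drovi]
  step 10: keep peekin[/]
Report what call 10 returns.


// keep cull(p: /pla) == ok
// ledger names() == []
// keep carve(p: /tosme) == ok
// keep inscribe(p: /tosme/drebro, c: pico) == created
// keep cull(p: /tosme/drebro) == ok
// keep cull(p: /tosme) == ok
// keep inscribe(p: /sol, c: gruso) == created
// ledger record(k: di, v: 2096-01-23) == nil
// keep carve(p: /drovi) == ok
// keep peekin(p: /) == [drovi/, fu, groji, sol]

Answer: [drovi/, fu, groji, sol]


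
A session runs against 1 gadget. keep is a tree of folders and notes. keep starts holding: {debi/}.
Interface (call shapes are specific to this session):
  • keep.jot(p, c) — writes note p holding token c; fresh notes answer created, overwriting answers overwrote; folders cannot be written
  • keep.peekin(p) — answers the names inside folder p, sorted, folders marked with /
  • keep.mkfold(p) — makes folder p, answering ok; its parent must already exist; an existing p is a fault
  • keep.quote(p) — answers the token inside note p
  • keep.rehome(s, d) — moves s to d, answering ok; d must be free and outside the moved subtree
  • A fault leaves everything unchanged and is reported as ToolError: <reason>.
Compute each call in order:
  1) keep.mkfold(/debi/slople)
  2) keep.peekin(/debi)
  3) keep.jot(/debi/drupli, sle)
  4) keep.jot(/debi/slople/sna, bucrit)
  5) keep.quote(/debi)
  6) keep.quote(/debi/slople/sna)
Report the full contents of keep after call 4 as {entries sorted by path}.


// mkfold(p='/debi/slople') == ok
// peekin(p='/debi') == [slople/]
// jot(p='/debi/drupli', c='sle') == created
// jot(p='/debi/slople/sna', c='bucrit') == created
// quote(p='/debi') == ToolError: is a directory
// quote(p='/debi/slople/sna') == bucrit

Answer: {debi/, debi/drupli=sle, debi/slople/, debi/slople/sna=bucrit}


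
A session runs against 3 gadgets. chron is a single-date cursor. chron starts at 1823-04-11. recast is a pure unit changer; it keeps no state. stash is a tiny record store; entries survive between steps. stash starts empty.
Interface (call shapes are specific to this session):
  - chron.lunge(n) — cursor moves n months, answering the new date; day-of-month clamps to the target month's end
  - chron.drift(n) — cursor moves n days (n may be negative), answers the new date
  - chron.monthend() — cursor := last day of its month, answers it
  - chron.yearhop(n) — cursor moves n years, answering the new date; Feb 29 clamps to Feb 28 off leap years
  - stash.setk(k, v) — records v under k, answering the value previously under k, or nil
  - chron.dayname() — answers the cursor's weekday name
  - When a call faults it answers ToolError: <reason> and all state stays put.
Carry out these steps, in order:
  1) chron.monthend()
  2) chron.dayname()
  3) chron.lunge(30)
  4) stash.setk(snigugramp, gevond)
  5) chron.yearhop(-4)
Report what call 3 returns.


[in] chron.monthend
  1823-04-30
[in] chron.dayname
  Wednesday
[in] chron.lunge n='30'
  1825-10-30
[in] stash.setk k='snigugramp' v='gevond'
  nil
[in] chron.yearhop n='-4'
  1821-10-30

Answer: 1825-10-30


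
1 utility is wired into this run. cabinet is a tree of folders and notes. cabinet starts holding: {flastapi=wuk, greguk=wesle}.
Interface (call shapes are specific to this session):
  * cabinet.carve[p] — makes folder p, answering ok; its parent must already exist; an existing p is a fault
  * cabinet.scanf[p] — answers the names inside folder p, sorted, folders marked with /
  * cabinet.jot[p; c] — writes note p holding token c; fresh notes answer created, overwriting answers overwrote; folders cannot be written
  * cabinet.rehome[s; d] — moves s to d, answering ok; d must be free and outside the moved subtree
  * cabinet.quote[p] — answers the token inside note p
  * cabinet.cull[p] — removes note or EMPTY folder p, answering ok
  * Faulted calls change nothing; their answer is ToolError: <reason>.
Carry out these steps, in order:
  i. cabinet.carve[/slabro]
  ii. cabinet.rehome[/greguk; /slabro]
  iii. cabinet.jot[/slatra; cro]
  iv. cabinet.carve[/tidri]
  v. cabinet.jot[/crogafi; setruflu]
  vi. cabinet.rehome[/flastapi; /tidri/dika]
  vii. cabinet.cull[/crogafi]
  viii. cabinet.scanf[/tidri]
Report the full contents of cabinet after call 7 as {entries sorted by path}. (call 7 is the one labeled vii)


Answer: {greguk=wesle, slabro/, slatra=cro, tidri/, tidri/dika=wuk}

Derivation:
;; 1. cabinet.carve(p='/slabro') : ok
;; 2. cabinet.rehome(s='/greguk', d='/slabro') : ToolError: exists
;; 3. cabinet.jot(p='/slatra', c='cro') : created
;; 4. cabinet.carve(p='/tidri') : ok
;; 5. cabinet.jot(p='/crogafi', c='setruflu') : created
;; 6. cabinet.rehome(s='/flastapi', d='/tidri/dika') : ok
;; 7. cabinet.cull(p='/crogafi') : ok
;; 8. cabinet.scanf(p='/tidri') : [dika]


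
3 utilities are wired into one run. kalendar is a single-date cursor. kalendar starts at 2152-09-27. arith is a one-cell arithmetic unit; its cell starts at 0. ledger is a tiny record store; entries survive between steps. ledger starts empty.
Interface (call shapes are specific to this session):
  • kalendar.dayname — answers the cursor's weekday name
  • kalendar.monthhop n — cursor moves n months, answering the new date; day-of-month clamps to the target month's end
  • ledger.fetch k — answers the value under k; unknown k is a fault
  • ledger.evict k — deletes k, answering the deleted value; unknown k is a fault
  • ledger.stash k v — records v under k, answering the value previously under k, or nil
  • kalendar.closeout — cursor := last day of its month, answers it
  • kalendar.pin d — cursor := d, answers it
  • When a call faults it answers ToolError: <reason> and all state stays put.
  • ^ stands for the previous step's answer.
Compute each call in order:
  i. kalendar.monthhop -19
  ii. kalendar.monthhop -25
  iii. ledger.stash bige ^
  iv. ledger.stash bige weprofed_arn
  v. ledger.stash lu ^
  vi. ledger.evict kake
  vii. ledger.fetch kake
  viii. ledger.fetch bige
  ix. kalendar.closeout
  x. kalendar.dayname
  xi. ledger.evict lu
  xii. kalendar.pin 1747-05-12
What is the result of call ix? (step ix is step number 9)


Answer: 2149-01-31

Derivation:
==> kalendar.monthhop(n: -19)
<== 2151-02-27
==> kalendar.monthhop(n: -25)
<== 2149-01-27
==> ledger.stash(k: bige, v: ^)
<== nil
==> ledger.stash(k: bige, v: weprofed_arn)
<== 2149-01-27
==> ledger.stash(k: lu, v: ^)
<== nil
==> ledger.evict(k: kake)
<== ToolError: no such key kake
==> ledger.fetch(k: kake)
<== ToolError: no such key kake
==> ledger.fetch(k: bige)
<== weprofed_arn
==> kalendar.closeout()
<== 2149-01-31
==> kalendar.dayname()
<== Friday
==> ledger.evict(k: lu)
<== 2149-01-27
==> kalendar.pin(d: 1747-05-12)
<== 1747-05-12


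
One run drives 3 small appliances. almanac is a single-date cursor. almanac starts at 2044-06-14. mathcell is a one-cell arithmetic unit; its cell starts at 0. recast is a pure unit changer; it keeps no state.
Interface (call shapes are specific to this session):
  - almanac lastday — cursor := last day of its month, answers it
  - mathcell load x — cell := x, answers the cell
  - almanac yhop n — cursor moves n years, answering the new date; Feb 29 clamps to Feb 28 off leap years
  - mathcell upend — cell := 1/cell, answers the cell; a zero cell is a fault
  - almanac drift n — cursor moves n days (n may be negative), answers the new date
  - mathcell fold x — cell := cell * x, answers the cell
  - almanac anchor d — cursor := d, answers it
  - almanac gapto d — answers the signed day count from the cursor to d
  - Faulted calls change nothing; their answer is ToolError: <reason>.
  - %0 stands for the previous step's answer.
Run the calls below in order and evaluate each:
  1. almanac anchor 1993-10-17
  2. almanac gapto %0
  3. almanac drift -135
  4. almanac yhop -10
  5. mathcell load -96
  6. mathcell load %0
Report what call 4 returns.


→ almanac anchor(d: 1993-10-17)
← 1993-10-17
→ almanac gapto(d: %0)
← 0
→ almanac drift(n: -135)
← 1993-06-04
→ almanac yhop(n: -10)
← 1983-06-04
→ mathcell load(x: -96)
← -96
→ mathcell load(x: %0)
← -96

Answer: 1983-06-04


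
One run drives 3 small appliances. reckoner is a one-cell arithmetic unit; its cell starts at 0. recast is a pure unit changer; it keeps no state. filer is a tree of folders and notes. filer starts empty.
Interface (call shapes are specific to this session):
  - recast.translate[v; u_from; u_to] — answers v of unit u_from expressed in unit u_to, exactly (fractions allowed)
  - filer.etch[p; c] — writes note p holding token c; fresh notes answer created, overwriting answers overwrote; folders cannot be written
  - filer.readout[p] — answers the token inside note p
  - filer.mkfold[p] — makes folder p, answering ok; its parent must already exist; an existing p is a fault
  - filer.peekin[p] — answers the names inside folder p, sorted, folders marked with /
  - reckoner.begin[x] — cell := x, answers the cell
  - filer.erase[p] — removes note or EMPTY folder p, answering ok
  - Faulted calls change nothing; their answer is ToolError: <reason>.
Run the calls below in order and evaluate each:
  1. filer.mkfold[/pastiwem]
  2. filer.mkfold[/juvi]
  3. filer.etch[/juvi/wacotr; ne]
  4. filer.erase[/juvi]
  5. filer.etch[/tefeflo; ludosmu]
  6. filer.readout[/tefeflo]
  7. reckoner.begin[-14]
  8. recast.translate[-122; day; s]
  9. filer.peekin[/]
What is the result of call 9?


Answer: [juvi/, pastiwem/, tefeflo]

Derivation:
·→ mkfold(p=/pastiwem)
·← ok
·→ mkfold(p=/juvi)
·← ok
·→ etch(p=/juvi/wacotr, c=ne)
·← created
·→ erase(p=/juvi)
·← ToolError: not empty
·→ etch(p=/tefeflo, c=ludosmu)
·← created
·→ readout(p=/tefeflo)
·← ludosmu
·→ begin(x=-14)
·← -14
·→ translate(v=-122, u_from=day, u_to=s)
·← -10540800
·→ peekin(p=/)
·← [juvi/, pastiwem/, tefeflo]


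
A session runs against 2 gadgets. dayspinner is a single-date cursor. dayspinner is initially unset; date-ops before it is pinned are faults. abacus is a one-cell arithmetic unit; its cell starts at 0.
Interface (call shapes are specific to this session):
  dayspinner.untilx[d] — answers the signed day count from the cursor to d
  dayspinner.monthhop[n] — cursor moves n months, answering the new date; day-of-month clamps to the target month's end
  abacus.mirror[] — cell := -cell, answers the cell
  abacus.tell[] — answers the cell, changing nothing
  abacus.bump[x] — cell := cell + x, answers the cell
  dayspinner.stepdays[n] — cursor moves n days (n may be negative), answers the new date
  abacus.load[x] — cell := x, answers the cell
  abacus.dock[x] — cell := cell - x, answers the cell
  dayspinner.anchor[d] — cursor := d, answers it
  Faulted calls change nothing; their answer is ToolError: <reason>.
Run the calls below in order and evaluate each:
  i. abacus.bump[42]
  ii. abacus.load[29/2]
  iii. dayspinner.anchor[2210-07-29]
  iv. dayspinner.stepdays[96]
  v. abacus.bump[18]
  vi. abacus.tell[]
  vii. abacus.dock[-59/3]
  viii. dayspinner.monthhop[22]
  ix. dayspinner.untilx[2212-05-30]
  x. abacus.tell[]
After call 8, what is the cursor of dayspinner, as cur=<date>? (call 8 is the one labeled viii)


Answer: cur=2212-09-02

Derivation:
> abacus.bump x: 42
[out] 42
> abacus.load x: 29/2
[out] 29/2
> dayspinner.anchor d: 2210-07-29
[out] 2210-07-29
> dayspinner.stepdays n: 96
[out] 2210-11-02
> abacus.bump x: 18
[out] 65/2
> abacus.tell
[out] 65/2
> abacus.dock x: -59/3
[out] 313/6
> dayspinner.monthhop n: 22
[out] 2212-09-02
> dayspinner.untilx d: 2212-05-30
[out] -95
> abacus.tell
[out] 313/6


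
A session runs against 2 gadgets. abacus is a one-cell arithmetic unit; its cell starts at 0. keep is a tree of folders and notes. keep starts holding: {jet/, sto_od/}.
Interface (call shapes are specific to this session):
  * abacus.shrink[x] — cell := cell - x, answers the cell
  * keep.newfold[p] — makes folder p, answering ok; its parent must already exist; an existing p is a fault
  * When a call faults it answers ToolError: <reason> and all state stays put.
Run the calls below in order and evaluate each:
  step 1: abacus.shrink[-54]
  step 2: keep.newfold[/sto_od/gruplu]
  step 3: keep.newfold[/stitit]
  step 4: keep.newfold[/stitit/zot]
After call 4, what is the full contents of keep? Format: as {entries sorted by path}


Answer: {jet/, stitit/, stitit/zot/, sto_od/, sto_od/gruplu/}

Derivation:
CALL abacus.shrink[x='-54']
RET  54
CALL keep.newfold[p='/sto_od/gruplu']
RET  ok
CALL keep.newfold[p='/stitit']
RET  ok
CALL keep.newfold[p='/stitit/zot']
RET  ok


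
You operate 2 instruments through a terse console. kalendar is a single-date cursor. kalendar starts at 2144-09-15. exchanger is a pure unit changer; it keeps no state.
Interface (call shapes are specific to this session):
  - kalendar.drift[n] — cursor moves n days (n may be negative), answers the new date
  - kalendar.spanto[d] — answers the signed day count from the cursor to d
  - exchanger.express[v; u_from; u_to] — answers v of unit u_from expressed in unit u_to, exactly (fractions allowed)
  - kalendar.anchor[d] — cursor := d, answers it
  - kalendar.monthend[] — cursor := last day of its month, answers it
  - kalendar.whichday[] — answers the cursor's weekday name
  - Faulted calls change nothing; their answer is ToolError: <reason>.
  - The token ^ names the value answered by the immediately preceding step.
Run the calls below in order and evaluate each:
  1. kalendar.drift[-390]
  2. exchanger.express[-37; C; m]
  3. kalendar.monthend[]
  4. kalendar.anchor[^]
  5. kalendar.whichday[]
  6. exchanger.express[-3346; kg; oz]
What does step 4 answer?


>>> kalendar.drift n→-390
:: 2143-08-22
>>> exchanger.express v→-37 u_from→C u_to→m
:: ToolError: incompatible units
>>> kalendar.monthend
:: 2143-08-31
>>> kalendar.anchor d→^
:: 2143-08-31
>>> kalendar.whichday
:: Saturday
>>> exchanger.express v→-3346 u_from→kg u_to→oz
:: -764800000000/6479891

Answer: 2143-08-31


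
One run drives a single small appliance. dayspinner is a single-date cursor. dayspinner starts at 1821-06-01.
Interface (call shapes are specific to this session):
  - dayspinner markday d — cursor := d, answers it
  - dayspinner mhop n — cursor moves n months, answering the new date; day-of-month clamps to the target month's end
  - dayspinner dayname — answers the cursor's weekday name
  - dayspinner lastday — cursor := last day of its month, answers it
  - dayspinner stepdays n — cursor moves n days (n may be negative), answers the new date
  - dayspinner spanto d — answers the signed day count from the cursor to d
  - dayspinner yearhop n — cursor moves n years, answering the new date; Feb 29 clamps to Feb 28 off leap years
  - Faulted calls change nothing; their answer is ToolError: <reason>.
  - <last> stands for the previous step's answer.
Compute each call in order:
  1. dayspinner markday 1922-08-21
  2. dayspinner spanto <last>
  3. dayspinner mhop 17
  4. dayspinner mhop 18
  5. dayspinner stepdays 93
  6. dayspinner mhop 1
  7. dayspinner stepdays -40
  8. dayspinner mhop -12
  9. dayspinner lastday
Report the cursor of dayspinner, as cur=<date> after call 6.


// dayspinner markday(1922-08-21) => 1922-08-21
// dayspinner spanto(<last>) => 0
// dayspinner mhop(17) => 1924-01-21
// dayspinner mhop(18) => 1925-07-21
// dayspinner stepdays(93) => 1925-10-22
// dayspinner mhop(1) => 1925-11-22
// dayspinner stepdays(-40) => 1925-10-13
// dayspinner mhop(-12) => 1924-10-13
// dayspinner lastday() => 1924-10-31

Answer: cur=1925-11-22


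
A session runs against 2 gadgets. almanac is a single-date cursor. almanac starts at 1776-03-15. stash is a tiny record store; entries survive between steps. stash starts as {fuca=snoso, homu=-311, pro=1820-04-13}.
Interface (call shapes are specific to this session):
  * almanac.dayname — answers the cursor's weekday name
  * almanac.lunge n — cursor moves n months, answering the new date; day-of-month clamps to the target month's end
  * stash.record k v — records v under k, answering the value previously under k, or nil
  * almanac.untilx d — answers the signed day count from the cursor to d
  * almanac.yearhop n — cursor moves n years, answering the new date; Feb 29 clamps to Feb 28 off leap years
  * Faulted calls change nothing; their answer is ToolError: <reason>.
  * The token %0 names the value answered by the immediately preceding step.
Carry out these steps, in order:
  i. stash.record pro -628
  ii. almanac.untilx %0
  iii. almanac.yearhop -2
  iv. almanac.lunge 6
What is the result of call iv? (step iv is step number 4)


Answer: 1774-09-15

Derivation:
> stash.record k=pro v=-628
  1820-04-13
> almanac.untilx d=%0
  16099
> almanac.yearhop n=-2
  1774-03-15
> almanac.lunge n=6
  1774-09-15


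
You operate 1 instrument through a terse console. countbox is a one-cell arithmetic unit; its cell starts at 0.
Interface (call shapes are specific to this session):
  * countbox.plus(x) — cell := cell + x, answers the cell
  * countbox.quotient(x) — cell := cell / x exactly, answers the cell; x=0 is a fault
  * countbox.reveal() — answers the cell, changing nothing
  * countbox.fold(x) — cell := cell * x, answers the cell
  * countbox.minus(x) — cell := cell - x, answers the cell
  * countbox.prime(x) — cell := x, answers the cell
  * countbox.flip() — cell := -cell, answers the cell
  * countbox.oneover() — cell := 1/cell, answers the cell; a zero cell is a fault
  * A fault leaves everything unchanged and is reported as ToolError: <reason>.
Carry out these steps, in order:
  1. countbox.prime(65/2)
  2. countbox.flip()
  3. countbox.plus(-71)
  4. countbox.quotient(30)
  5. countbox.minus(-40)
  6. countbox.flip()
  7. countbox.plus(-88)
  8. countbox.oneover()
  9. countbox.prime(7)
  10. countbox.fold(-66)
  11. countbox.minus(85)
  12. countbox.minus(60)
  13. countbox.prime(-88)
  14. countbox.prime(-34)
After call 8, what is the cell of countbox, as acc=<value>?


Answer: acc=-20/2491

Derivation:
CALL countbox.prime[x→65/2]
RET  65/2
CALL countbox.flip[]
RET  -65/2
CALL countbox.plus[x→-71]
RET  -207/2
CALL countbox.quotient[x→30]
RET  -69/20
CALL countbox.minus[x→-40]
RET  731/20
CALL countbox.flip[]
RET  -731/20
CALL countbox.plus[x→-88]
RET  -2491/20
CALL countbox.oneover[]
RET  -20/2491
CALL countbox.prime[x→7]
RET  7
CALL countbox.fold[x→-66]
RET  -462
CALL countbox.minus[x→85]
RET  -547
CALL countbox.minus[x→60]
RET  -607
CALL countbox.prime[x→-88]
RET  -88
CALL countbox.prime[x→-34]
RET  -34


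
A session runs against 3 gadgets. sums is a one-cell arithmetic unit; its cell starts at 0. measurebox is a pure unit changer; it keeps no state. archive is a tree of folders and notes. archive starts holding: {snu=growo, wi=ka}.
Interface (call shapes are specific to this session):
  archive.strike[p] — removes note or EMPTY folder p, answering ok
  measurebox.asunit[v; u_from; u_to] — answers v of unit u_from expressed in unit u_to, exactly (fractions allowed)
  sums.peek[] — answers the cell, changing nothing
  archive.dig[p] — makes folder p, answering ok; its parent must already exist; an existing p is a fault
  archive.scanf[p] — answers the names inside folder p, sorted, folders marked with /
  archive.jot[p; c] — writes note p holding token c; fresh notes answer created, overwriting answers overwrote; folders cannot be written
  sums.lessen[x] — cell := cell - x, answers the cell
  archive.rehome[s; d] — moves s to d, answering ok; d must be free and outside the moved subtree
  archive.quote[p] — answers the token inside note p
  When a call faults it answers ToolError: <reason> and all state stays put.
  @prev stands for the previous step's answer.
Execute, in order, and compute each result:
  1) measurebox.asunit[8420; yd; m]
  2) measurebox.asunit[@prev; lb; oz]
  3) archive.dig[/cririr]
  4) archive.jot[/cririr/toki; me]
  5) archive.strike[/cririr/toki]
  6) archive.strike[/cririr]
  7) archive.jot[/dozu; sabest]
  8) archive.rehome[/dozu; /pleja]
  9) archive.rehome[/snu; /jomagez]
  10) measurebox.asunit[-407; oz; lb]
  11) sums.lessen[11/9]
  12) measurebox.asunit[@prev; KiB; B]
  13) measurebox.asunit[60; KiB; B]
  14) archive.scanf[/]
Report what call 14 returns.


Answer: [jomagez, pleja, wi]

Derivation:
>>> measurebox.asunit v='8420' u_from='yd' u_to='m'
= 962406/125
>>> measurebox.asunit v='@prev' u_from='lb' u_to='oz'
= 15398496/125
>>> archive.dig p='/cririr'
= ok
>>> archive.jot p='/cririr/toki' c='me'
= created
>>> archive.strike p='/cririr/toki'
= ok
>>> archive.strike p='/cririr'
= ok
>>> archive.jot p='/dozu' c='sabest'
= created
>>> archive.rehome s='/dozu' d='/pleja'
= ok
>>> archive.rehome s='/snu' d='/jomagez'
= ok
>>> measurebox.asunit v='-407' u_from='oz' u_to='lb'
= -407/16
>>> sums.lessen x='11/9'
= -11/9
>>> measurebox.asunit v='@prev' u_from='KiB' u_to='B'
= -11264/9
>>> measurebox.asunit v='60' u_from='KiB' u_to='B'
= 61440
>>> archive.scanf p='/'
= [jomagez, pleja, wi]


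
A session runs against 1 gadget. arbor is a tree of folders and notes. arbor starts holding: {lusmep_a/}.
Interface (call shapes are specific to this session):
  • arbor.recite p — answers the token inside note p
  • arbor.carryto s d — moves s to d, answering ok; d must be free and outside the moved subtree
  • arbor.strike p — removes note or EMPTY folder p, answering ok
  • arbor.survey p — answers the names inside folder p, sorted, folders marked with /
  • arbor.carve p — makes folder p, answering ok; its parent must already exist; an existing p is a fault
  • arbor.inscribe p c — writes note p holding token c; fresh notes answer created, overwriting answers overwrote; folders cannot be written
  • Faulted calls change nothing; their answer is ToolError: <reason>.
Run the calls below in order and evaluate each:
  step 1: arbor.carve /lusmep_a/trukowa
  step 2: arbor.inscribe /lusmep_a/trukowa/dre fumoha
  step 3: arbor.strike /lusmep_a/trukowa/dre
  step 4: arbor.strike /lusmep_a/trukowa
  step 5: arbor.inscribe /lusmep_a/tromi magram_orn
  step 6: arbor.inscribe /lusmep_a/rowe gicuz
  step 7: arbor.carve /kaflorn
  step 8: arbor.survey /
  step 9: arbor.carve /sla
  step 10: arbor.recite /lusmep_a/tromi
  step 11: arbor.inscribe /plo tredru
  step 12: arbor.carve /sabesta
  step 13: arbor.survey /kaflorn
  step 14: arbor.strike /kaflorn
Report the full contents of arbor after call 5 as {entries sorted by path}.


[in] arbor.carve p=/lusmep_a/trukowa
  ok
[in] arbor.inscribe p=/lusmep_a/trukowa/dre c=fumoha
  created
[in] arbor.strike p=/lusmep_a/trukowa/dre
  ok
[in] arbor.strike p=/lusmep_a/trukowa
  ok
[in] arbor.inscribe p=/lusmep_a/tromi c=magram_orn
  created
[in] arbor.inscribe p=/lusmep_a/rowe c=gicuz
  created
[in] arbor.carve p=/kaflorn
  ok
[in] arbor.survey p=/
  [kaflorn/, lusmep_a/]
[in] arbor.carve p=/sla
  ok
[in] arbor.recite p=/lusmep_a/tromi
  magram_orn
[in] arbor.inscribe p=/plo c=tredru
  created
[in] arbor.carve p=/sabesta
  ok
[in] arbor.survey p=/kaflorn
  []
[in] arbor.strike p=/kaflorn
  ok

Answer: {lusmep_a/, lusmep_a/tromi=magram_orn}


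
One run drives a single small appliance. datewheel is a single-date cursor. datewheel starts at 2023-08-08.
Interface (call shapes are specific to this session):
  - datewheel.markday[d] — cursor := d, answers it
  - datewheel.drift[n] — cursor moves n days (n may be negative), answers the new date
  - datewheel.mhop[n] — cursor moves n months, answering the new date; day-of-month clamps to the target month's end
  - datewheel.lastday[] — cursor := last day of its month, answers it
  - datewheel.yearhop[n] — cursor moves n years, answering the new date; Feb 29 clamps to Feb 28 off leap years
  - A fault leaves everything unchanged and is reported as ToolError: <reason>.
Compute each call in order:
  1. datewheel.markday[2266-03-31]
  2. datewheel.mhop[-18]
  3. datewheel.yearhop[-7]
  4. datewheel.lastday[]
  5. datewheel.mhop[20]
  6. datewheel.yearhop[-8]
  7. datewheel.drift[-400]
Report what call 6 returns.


CALL datewheel.markday[d='2266-03-31']
RET  2266-03-31
CALL datewheel.mhop[n='-18']
RET  2264-09-30
CALL datewheel.yearhop[n='-7']
RET  2257-09-30
CALL datewheel.lastday[]
RET  2257-09-30
CALL datewheel.mhop[n='20']
RET  2259-05-30
CALL datewheel.yearhop[n='-8']
RET  2251-05-30
CALL datewheel.drift[n='-400']
RET  2250-04-25

Answer: 2251-05-30


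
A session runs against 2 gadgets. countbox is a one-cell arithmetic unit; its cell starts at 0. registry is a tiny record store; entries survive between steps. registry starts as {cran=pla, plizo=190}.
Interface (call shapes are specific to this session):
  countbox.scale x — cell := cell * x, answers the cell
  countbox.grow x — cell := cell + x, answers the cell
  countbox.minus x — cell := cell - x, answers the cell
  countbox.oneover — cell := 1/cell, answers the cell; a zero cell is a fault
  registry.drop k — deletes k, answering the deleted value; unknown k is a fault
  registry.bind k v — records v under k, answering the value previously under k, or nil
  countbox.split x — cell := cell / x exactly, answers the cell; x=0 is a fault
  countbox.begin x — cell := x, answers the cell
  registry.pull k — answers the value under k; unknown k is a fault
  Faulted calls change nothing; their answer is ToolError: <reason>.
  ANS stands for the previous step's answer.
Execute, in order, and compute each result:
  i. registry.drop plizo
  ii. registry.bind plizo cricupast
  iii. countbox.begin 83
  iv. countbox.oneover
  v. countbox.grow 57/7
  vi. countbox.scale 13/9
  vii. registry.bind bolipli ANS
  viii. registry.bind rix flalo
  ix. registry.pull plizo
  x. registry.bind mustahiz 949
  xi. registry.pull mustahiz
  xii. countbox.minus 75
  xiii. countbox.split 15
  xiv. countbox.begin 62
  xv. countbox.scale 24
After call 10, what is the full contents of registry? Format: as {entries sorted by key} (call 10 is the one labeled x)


Now I run drop with k→plizo, which returns 190.
I invoke bind with k→plizo, v→cricupast, which returns nil.
I invoke begin with x→83, which returns 83.
Using oneover(), giving 1/83.
Now I run grow with x→57/7, yielding 4738/581.
Now I run scale with x→13/9, and observe 61594/5229.
Then bind with k→bolipli, v→ANS, giving nil.
I try bind with k→rix, v→flalo, giving nil.
Next I call pull with k→plizo, yielding cricupast.
I try bind with k→mustahiz, v→949, and observe nil.
Invoking pull with k→mustahiz, and get 949.
I use minus with x→75, which returns -330581/5229.
I invoke split with x→15, and see -330581/78435.
I call begin with x→62, and see 62.
I run scale with x→24, → 1488.

Answer: {bolipli=61594/5229, cran=pla, mustahiz=949, plizo=cricupast, rix=flalo}


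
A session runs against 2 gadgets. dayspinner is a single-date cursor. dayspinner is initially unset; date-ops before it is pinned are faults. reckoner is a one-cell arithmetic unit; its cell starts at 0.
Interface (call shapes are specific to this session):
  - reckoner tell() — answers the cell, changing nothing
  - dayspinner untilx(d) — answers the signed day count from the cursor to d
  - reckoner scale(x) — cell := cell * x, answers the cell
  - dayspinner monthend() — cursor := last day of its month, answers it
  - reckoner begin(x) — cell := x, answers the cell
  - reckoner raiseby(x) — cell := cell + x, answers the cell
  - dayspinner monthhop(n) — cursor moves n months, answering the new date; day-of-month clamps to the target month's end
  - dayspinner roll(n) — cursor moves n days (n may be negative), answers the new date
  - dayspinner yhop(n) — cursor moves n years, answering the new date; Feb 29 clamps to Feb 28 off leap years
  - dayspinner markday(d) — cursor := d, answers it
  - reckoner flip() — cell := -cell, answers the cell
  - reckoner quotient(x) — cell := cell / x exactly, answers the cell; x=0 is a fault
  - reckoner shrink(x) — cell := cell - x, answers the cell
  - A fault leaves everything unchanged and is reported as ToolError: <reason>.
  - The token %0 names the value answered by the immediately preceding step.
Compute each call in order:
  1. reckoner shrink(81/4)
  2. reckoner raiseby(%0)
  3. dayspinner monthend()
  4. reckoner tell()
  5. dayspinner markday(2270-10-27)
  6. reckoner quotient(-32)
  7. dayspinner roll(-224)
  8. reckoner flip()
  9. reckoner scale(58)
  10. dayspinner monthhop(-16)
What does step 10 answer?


Answer: 2268-11-17

Derivation:
-> reckoner shrink(x=81/4)
<- -81/4
-> reckoner raiseby(x=%0)
<- -81/2
-> dayspinner monthend()
<- ToolError: no date set
-> reckoner tell()
<- -81/2
-> dayspinner markday(d=2270-10-27)
<- 2270-10-27
-> reckoner quotient(x=-32)
<- 81/64
-> dayspinner roll(n=-224)
<- 2270-03-17
-> reckoner flip()
<- -81/64
-> reckoner scale(x=58)
<- -2349/32
-> dayspinner monthhop(n=-16)
<- 2268-11-17
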